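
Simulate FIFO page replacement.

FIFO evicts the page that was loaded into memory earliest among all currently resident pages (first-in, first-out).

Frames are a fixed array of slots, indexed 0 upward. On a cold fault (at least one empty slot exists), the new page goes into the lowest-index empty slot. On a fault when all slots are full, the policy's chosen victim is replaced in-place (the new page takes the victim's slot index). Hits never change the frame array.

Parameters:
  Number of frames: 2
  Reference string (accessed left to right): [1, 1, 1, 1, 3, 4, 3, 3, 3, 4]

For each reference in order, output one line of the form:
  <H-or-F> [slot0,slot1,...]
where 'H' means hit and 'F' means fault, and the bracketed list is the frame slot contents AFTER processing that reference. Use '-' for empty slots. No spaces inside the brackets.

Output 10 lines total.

F [1,-]
H [1,-]
H [1,-]
H [1,-]
F [1,3]
F [4,3]
H [4,3]
H [4,3]
H [4,3]
H [4,3]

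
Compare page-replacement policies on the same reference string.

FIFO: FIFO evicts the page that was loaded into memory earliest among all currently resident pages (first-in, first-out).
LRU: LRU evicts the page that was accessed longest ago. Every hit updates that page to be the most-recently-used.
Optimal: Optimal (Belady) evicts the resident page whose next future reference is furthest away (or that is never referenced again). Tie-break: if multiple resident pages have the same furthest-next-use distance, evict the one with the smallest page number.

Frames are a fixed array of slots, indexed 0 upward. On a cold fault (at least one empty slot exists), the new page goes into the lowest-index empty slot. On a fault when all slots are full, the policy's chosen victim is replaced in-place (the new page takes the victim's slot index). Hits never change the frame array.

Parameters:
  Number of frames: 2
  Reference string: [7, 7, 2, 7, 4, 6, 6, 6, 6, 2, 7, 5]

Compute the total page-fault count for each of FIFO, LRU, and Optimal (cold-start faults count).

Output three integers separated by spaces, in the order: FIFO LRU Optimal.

--- FIFO ---
  step 0: ref 7 -> FAULT, frames=[7,-] (faults so far: 1)
  step 1: ref 7 -> HIT, frames=[7,-] (faults so far: 1)
  step 2: ref 2 -> FAULT, frames=[7,2] (faults so far: 2)
  step 3: ref 7 -> HIT, frames=[7,2] (faults so far: 2)
  step 4: ref 4 -> FAULT, evict 7, frames=[4,2] (faults so far: 3)
  step 5: ref 6 -> FAULT, evict 2, frames=[4,6] (faults so far: 4)
  step 6: ref 6 -> HIT, frames=[4,6] (faults so far: 4)
  step 7: ref 6 -> HIT, frames=[4,6] (faults so far: 4)
  step 8: ref 6 -> HIT, frames=[4,6] (faults so far: 4)
  step 9: ref 2 -> FAULT, evict 4, frames=[2,6] (faults so far: 5)
  step 10: ref 7 -> FAULT, evict 6, frames=[2,7] (faults so far: 6)
  step 11: ref 5 -> FAULT, evict 2, frames=[5,7] (faults so far: 7)
  FIFO total faults: 7
--- LRU ---
  step 0: ref 7 -> FAULT, frames=[7,-] (faults so far: 1)
  step 1: ref 7 -> HIT, frames=[7,-] (faults so far: 1)
  step 2: ref 2 -> FAULT, frames=[7,2] (faults so far: 2)
  step 3: ref 7 -> HIT, frames=[7,2] (faults so far: 2)
  step 4: ref 4 -> FAULT, evict 2, frames=[7,4] (faults so far: 3)
  step 5: ref 6 -> FAULT, evict 7, frames=[6,4] (faults so far: 4)
  step 6: ref 6 -> HIT, frames=[6,4] (faults so far: 4)
  step 7: ref 6 -> HIT, frames=[6,4] (faults so far: 4)
  step 8: ref 6 -> HIT, frames=[6,4] (faults so far: 4)
  step 9: ref 2 -> FAULT, evict 4, frames=[6,2] (faults so far: 5)
  step 10: ref 7 -> FAULT, evict 6, frames=[7,2] (faults so far: 6)
  step 11: ref 5 -> FAULT, evict 2, frames=[7,5] (faults so far: 7)
  LRU total faults: 7
--- Optimal ---
  step 0: ref 7 -> FAULT, frames=[7,-] (faults so far: 1)
  step 1: ref 7 -> HIT, frames=[7,-] (faults so far: 1)
  step 2: ref 2 -> FAULT, frames=[7,2] (faults so far: 2)
  step 3: ref 7 -> HIT, frames=[7,2] (faults so far: 2)
  step 4: ref 4 -> FAULT, evict 7, frames=[4,2] (faults so far: 3)
  step 5: ref 6 -> FAULT, evict 4, frames=[6,2] (faults so far: 4)
  step 6: ref 6 -> HIT, frames=[6,2] (faults so far: 4)
  step 7: ref 6 -> HIT, frames=[6,2] (faults so far: 4)
  step 8: ref 6 -> HIT, frames=[6,2] (faults so far: 4)
  step 9: ref 2 -> HIT, frames=[6,2] (faults so far: 4)
  step 10: ref 7 -> FAULT, evict 2, frames=[6,7] (faults so far: 5)
  step 11: ref 5 -> FAULT, evict 6, frames=[5,7] (faults so far: 6)
  Optimal total faults: 6

Answer: 7 7 6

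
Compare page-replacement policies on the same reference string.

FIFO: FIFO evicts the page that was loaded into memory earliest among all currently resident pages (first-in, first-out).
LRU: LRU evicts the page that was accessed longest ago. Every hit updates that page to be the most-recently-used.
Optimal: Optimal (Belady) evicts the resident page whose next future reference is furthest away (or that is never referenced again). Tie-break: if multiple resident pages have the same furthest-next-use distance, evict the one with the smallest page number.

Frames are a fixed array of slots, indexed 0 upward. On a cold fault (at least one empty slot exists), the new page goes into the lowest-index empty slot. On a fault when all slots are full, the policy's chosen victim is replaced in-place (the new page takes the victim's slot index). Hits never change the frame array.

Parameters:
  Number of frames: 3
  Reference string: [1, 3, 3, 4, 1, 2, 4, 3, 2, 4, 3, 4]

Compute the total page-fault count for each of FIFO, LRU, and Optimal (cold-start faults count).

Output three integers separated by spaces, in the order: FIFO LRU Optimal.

--- FIFO ---
  step 0: ref 1 -> FAULT, frames=[1,-,-] (faults so far: 1)
  step 1: ref 3 -> FAULT, frames=[1,3,-] (faults so far: 2)
  step 2: ref 3 -> HIT, frames=[1,3,-] (faults so far: 2)
  step 3: ref 4 -> FAULT, frames=[1,3,4] (faults so far: 3)
  step 4: ref 1 -> HIT, frames=[1,3,4] (faults so far: 3)
  step 5: ref 2 -> FAULT, evict 1, frames=[2,3,4] (faults so far: 4)
  step 6: ref 4 -> HIT, frames=[2,3,4] (faults so far: 4)
  step 7: ref 3 -> HIT, frames=[2,3,4] (faults so far: 4)
  step 8: ref 2 -> HIT, frames=[2,3,4] (faults so far: 4)
  step 9: ref 4 -> HIT, frames=[2,3,4] (faults so far: 4)
  step 10: ref 3 -> HIT, frames=[2,3,4] (faults so far: 4)
  step 11: ref 4 -> HIT, frames=[2,3,4] (faults so far: 4)
  FIFO total faults: 4
--- LRU ---
  step 0: ref 1 -> FAULT, frames=[1,-,-] (faults so far: 1)
  step 1: ref 3 -> FAULT, frames=[1,3,-] (faults so far: 2)
  step 2: ref 3 -> HIT, frames=[1,3,-] (faults so far: 2)
  step 3: ref 4 -> FAULT, frames=[1,3,4] (faults so far: 3)
  step 4: ref 1 -> HIT, frames=[1,3,4] (faults so far: 3)
  step 5: ref 2 -> FAULT, evict 3, frames=[1,2,4] (faults so far: 4)
  step 6: ref 4 -> HIT, frames=[1,2,4] (faults so far: 4)
  step 7: ref 3 -> FAULT, evict 1, frames=[3,2,4] (faults so far: 5)
  step 8: ref 2 -> HIT, frames=[3,2,4] (faults so far: 5)
  step 9: ref 4 -> HIT, frames=[3,2,4] (faults so far: 5)
  step 10: ref 3 -> HIT, frames=[3,2,4] (faults so far: 5)
  step 11: ref 4 -> HIT, frames=[3,2,4] (faults so far: 5)
  LRU total faults: 5
--- Optimal ---
  step 0: ref 1 -> FAULT, frames=[1,-,-] (faults so far: 1)
  step 1: ref 3 -> FAULT, frames=[1,3,-] (faults so far: 2)
  step 2: ref 3 -> HIT, frames=[1,3,-] (faults so far: 2)
  step 3: ref 4 -> FAULT, frames=[1,3,4] (faults so far: 3)
  step 4: ref 1 -> HIT, frames=[1,3,4] (faults so far: 3)
  step 5: ref 2 -> FAULT, evict 1, frames=[2,3,4] (faults so far: 4)
  step 6: ref 4 -> HIT, frames=[2,3,4] (faults so far: 4)
  step 7: ref 3 -> HIT, frames=[2,3,4] (faults so far: 4)
  step 8: ref 2 -> HIT, frames=[2,3,4] (faults so far: 4)
  step 9: ref 4 -> HIT, frames=[2,3,4] (faults so far: 4)
  step 10: ref 3 -> HIT, frames=[2,3,4] (faults so far: 4)
  step 11: ref 4 -> HIT, frames=[2,3,4] (faults so far: 4)
  Optimal total faults: 4

Answer: 4 5 4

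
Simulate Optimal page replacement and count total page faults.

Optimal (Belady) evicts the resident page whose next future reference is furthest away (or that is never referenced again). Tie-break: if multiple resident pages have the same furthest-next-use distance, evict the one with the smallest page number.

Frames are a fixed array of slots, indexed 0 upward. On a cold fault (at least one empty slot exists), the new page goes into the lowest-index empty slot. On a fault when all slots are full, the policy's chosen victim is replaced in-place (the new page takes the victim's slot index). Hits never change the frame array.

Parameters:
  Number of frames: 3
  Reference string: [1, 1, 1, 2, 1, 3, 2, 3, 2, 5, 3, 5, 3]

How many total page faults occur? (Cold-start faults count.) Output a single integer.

Answer: 4

Derivation:
Step 0: ref 1 → FAULT, frames=[1,-,-]
Step 1: ref 1 → HIT, frames=[1,-,-]
Step 2: ref 1 → HIT, frames=[1,-,-]
Step 3: ref 2 → FAULT, frames=[1,2,-]
Step 4: ref 1 → HIT, frames=[1,2,-]
Step 5: ref 3 → FAULT, frames=[1,2,3]
Step 6: ref 2 → HIT, frames=[1,2,3]
Step 7: ref 3 → HIT, frames=[1,2,3]
Step 8: ref 2 → HIT, frames=[1,2,3]
Step 9: ref 5 → FAULT (evict 1), frames=[5,2,3]
Step 10: ref 3 → HIT, frames=[5,2,3]
Step 11: ref 5 → HIT, frames=[5,2,3]
Step 12: ref 3 → HIT, frames=[5,2,3]
Total faults: 4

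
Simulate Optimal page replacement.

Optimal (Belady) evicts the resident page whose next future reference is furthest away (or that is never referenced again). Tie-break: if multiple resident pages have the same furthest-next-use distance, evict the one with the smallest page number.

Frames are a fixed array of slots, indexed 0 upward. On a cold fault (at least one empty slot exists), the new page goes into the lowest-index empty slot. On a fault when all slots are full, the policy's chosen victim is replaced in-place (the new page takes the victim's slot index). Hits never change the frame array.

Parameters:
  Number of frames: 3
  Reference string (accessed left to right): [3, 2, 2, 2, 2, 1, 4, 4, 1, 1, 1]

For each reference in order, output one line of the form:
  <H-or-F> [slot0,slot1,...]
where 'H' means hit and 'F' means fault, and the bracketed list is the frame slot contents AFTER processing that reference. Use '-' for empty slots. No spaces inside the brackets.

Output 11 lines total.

F [3,-,-]
F [3,2,-]
H [3,2,-]
H [3,2,-]
H [3,2,-]
F [3,2,1]
F [3,4,1]
H [3,4,1]
H [3,4,1]
H [3,4,1]
H [3,4,1]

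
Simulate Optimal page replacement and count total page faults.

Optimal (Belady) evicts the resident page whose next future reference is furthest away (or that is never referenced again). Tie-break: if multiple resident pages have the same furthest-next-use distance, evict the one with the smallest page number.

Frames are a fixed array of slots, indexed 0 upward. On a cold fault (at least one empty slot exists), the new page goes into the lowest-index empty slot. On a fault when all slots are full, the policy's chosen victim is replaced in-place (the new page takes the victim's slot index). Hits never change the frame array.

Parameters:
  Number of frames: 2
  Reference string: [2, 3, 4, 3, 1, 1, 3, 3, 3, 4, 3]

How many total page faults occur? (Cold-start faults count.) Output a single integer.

Answer: 5

Derivation:
Step 0: ref 2 → FAULT, frames=[2,-]
Step 1: ref 3 → FAULT, frames=[2,3]
Step 2: ref 4 → FAULT (evict 2), frames=[4,3]
Step 3: ref 3 → HIT, frames=[4,3]
Step 4: ref 1 → FAULT (evict 4), frames=[1,3]
Step 5: ref 1 → HIT, frames=[1,3]
Step 6: ref 3 → HIT, frames=[1,3]
Step 7: ref 3 → HIT, frames=[1,3]
Step 8: ref 3 → HIT, frames=[1,3]
Step 9: ref 4 → FAULT (evict 1), frames=[4,3]
Step 10: ref 3 → HIT, frames=[4,3]
Total faults: 5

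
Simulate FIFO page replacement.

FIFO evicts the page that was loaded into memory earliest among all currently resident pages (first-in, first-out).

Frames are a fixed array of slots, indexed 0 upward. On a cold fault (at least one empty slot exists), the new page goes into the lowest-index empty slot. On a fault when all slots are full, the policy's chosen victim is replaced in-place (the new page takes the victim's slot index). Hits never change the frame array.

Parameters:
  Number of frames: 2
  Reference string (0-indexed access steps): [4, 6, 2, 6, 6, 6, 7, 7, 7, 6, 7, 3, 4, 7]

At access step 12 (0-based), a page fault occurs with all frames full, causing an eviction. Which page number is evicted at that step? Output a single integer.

Answer: 6

Derivation:
Step 0: ref 4 -> FAULT, frames=[4,-]
Step 1: ref 6 -> FAULT, frames=[4,6]
Step 2: ref 2 -> FAULT, evict 4, frames=[2,6]
Step 3: ref 6 -> HIT, frames=[2,6]
Step 4: ref 6 -> HIT, frames=[2,6]
Step 5: ref 6 -> HIT, frames=[2,6]
Step 6: ref 7 -> FAULT, evict 6, frames=[2,7]
Step 7: ref 7 -> HIT, frames=[2,7]
Step 8: ref 7 -> HIT, frames=[2,7]
Step 9: ref 6 -> FAULT, evict 2, frames=[6,7]
Step 10: ref 7 -> HIT, frames=[6,7]
Step 11: ref 3 -> FAULT, evict 7, frames=[6,3]
Step 12: ref 4 -> FAULT, evict 6, frames=[4,3]
At step 12: evicted page 6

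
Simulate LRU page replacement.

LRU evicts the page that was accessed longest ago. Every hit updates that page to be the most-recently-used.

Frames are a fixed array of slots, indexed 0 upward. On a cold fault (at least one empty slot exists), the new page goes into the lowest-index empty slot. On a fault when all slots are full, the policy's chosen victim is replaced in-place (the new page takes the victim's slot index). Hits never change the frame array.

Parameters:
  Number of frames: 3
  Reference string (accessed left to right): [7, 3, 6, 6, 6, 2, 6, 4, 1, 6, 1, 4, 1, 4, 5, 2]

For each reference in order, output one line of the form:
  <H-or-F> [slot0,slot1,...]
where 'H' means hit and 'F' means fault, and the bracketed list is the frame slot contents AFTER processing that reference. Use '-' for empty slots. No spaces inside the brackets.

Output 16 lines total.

F [7,-,-]
F [7,3,-]
F [7,3,6]
H [7,3,6]
H [7,3,6]
F [2,3,6]
H [2,3,6]
F [2,4,6]
F [1,4,6]
H [1,4,6]
H [1,4,6]
H [1,4,6]
H [1,4,6]
H [1,4,6]
F [1,4,5]
F [2,4,5]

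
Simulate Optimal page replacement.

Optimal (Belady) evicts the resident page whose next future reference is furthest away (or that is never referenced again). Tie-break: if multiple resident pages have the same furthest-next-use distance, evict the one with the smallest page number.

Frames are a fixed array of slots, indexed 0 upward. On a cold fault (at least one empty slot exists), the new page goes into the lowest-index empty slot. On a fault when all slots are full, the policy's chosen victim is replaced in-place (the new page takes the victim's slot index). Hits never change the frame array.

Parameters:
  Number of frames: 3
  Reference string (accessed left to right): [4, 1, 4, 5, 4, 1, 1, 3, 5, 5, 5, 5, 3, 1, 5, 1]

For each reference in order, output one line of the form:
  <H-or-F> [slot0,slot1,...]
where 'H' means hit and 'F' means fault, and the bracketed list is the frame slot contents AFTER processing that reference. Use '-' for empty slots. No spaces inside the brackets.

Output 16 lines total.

F [4,-,-]
F [4,1,-]
H [4,1,-]
F [4,1,5]
H [4,1,5]
H [4,1,5]
H [4,1,5]
F [3,1,5]
H [3,1,5]
H [3,1,5]
H [3,1,5]
H [3,1,5]
H [3,1,5]
H [3,1,5]
H [3,1,5]
H [3,1,5]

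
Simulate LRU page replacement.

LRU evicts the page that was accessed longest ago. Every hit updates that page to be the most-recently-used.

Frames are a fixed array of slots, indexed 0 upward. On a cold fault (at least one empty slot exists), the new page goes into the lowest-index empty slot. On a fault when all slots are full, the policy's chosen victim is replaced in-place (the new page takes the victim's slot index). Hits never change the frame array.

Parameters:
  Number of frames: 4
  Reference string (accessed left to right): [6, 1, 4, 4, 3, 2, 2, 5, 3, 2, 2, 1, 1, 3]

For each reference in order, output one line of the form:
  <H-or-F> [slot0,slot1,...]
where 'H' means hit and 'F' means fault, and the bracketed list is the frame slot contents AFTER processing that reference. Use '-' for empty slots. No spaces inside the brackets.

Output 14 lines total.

F [6,-,-,-]
F [6,1,-,-]
F [6,1,4,-]
H [6,1,4,-]
F [6,1,4,3]
F [2,1,4,3]
H [2,1,4,3]
F [2,5,4,3]
H [2,5,4,3]
H [2,5,4,3]
H [2,5,4,3]
F [2,5,1,3]
H [2,5,1,3]
H [2,5,1,3]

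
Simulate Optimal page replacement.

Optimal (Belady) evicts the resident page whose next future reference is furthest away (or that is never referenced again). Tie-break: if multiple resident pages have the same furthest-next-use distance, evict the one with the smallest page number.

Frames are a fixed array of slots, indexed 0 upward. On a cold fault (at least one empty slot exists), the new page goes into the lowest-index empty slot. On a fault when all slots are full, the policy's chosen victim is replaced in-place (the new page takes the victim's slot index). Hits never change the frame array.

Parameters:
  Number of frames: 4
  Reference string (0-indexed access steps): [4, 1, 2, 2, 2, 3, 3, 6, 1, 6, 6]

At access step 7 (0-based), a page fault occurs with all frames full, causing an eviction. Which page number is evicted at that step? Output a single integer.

Step 0: ref 4 -> FAULT, frames=[4,-,-,-]
Step 1: ref 1 -> FAULT, frames=[4,1,-,-]
Step 2: ref 2 -> FAULT, frames=[4,1,2,-]
Step 3: ref 2 -> HIT, frames=[4,1,2,-]
Step 4: ref 2 -> HIT, frames=[4,1,2,-]
Step 5: ref 3 -> FAULT, frames=[4,1,2,3]
Step 6: ref 3 -> HIT, frames=[4,1,2,3]
Step 7: ref 6 -> FAULT, evict 2, frames=[4,1,6,3]
At step 7: evicted page 2

Answer: 2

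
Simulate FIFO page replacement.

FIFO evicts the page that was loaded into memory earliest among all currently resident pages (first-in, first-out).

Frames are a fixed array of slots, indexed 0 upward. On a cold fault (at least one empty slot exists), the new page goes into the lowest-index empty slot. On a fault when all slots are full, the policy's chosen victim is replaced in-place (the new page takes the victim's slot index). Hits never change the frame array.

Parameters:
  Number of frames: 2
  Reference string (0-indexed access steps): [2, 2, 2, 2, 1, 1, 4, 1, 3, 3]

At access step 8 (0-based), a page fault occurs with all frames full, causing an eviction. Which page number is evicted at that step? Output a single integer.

Answer: 1

Derivation:
Step 0: ref 2 -> FAULT, frames=[2,-]
Step 1: ref 2 -> HIT, frames=[2,-]
Step 2: ref 2 -> HIT, frames=[2,-]
Step 3: ref 2 -> HIT, frames=[2,-]
Step 4: ref 1 -> FAULT, frames=[2,1]
Step 5: ref 1 -> HIT, frames=[2,1]
Step 6: ref 4 -> FAULT, evict 2, frames=[4,1]
Step 7: ref 1 -> HIT, frames=[4,1]
Step 8: ref 3 -> FAULT, evict 1, frames=[4,3]
At step 8: evicted page 1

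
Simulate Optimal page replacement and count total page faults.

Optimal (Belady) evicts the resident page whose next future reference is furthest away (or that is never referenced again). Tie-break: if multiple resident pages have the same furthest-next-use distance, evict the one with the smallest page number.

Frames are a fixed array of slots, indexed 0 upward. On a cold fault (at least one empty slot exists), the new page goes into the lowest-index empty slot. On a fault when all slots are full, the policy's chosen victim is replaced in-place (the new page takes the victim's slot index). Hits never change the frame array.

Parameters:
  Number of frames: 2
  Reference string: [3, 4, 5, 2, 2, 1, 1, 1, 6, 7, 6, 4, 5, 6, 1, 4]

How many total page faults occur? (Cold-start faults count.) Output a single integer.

Step 0: ref 3 → FAULT, frames=[3,-]
Step 1: ref 4 → FAULT, frames=[3,4]
Step 2: ref 5 → FAULT (evict 3), frames=[5,4]
Step 3: ref 2 → FAULT (evict 5), frames=[2,4]
Step 4: ref 2 → HIT, frames=[2,4]
Step 5: ref 1 → FAULT (evict 2), frames=[1,4]
Step 6: ref 1 → HIT, frames=[1,4]
Step 7: ref 1 → HIT, frames=[1,4]
Step 8: ref 6 → FAULT (evict 1), frames=[6,4]
Step 9: ref 7 → FAULT (evict 4), frames=[6,7]
Step 10: ref 6 → HIT, frames=[6,7]
Step 11: ref 4 → FAULT (evict 7), frames=[6,4]
Step 12: ref 5 → FAULT (evict 4), frames=[6,5]
Step 13: ref 6 → HIT, frames=[6,5]
Step 14: ref 1 → FAULT (evict 5), frames=[6,1]
Step 15: ref 4 → FAULT (evict 1), frames=[6,4]
Total faults: 11

Answer: 11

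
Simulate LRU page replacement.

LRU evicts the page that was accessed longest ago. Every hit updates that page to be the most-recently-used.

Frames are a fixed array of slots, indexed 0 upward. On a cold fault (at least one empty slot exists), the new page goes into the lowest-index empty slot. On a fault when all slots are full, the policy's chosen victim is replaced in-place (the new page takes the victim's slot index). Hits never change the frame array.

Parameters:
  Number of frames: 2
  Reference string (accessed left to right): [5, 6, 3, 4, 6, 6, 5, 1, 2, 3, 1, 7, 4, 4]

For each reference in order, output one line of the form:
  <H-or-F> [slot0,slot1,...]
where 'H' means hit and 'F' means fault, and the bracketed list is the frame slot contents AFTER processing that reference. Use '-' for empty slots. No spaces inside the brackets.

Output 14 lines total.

F [5,-]
F [5,6]
F [3,6]
F [3,4]
F [6,4]
H [6,4]
F [6,5]
F [1,5]
F [1,2]
F [3,2]
F [3,1]
F [7,1]
F [7,4]
H [7,4]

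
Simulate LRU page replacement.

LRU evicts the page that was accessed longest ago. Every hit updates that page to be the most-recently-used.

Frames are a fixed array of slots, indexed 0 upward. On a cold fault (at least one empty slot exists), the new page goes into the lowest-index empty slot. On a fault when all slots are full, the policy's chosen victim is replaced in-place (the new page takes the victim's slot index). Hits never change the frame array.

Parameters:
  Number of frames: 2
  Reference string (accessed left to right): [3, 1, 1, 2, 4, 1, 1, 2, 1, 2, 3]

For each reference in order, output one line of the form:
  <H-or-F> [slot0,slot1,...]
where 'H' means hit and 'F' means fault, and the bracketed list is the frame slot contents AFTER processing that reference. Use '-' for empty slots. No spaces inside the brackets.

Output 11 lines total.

F [3,-]
F [3,1]
H [3,1]
F [2,1]
F [2,4]
F [1,4]
H [1,4]
F [1,2]
H [1,2]
H [1,2]
F [3,2]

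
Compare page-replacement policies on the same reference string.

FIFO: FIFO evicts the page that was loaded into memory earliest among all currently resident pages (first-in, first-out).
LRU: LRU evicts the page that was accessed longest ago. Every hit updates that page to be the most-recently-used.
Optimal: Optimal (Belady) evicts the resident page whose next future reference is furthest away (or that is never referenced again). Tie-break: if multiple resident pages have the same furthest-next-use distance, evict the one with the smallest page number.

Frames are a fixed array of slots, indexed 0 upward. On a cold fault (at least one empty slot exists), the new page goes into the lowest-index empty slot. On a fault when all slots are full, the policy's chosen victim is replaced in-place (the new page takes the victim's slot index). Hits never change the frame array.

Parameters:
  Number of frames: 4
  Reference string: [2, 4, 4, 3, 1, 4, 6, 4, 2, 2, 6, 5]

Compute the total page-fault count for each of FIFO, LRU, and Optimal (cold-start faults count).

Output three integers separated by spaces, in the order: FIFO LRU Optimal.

Answer: 7 7 6

Derivation:
--- FIFO ---
  step 0: ref 2 -> FAULT, frames=[2,-,-,-] (faults so far: 1)
  step 1: ref 4 -> FAULT, frames=[2,4,-,-] (faults so far: 2)
  step 2: ref 4 -> HIT, frames=[2,4,-,-] (faults so far: 2)
  step 3: ref 3 -> FAULT, frames=[2,4,3,-] (faults so far: 3)
  step 4: ref 1 -> FAULT, frames=[2,4,3,1] (faults so far: 4)
  step 5: ref 4 -> HIT, frames=[2,4,3,1] (faults so far: 4)
  step 6: ref 6 -> FAULT, evict 2, frames=[6,4,3,1] (faults so far: 5)
  step 7: ref 4 -> HIT, frames=[6,4,3,1] (faults so far: 5)
  step 8: ref 2 -> FAULT, evict 4, frames=[6,2,3,1] (faults so far: 6)
  step 9: ref 2 -> HIT, frames=[6,2,3,1] (faults so far: 6)
  step 10: ref 6 -> HIT, frames=[6,2,3,1] (faults so far: 6)
  step 11: ref 5 -> FAULT, evict 3, frames=[6,2,5,1] (faults so far: 7)
  FIFO total faults: 7
--- LRU ---
  step 0: ref 2 -> FAULT, frames=[2,-,-,-] (faults so far: 1)
  step 1: ref 4 -> FAULT, frames=[2,4,-,-] (faults so far: 2)
  step 2: ref 4 -> HIT, frames=[2,4,-,-] (faults so far: 2)
  step 3: ref 3 -> FAULT, frames=[2,4,3,-] (faults so far: 3)
  step 4: ref 1 -> FAULT, frames=[2,4,3,1] (faults so far: 4)
  step 5: ref 4 -> HIT, frames=[2,4,3,1] (faults so far: 4)
  step 6: ref 6 -> FAULT, evict 2, frames=[6,4,3,1] (faults so far: 5)
  step 7: ref 4 -> HIT, frames=[6,4,3,1] (faults so far: 5)
  step 8: ref 2 -> FAULT, evict 3, frames=[6,4,2,1] (faults so far: 6)
  step 9: ref 2 -> HIT, frames=[6,4,2,1] (faults so far: 6)
  step 10: ref 6 -> HIT, frames=[6,4,2,1] (faults so far: 6)
  step 11: ref 5 -> FAULT, evict 1, frames=[6,4,2,5] (faults so far: 7)
  LRU total faults: 7
--- Optimal ---
  step 0: ref 2 -> FAULT, frames=[2,-,-,-] (faults so far: 1)
  step 1: ref 4 -> FAULT, frames=[2,4,-,-] (faults so far: 2)
  step 2: ref 4 -> HIT, frames=[2,4,-,-] (faults so far: 2)
  step 3: ref 3 -> FAULT, frames=[2,4,3,-] (faults so far: 3)
  step 4: ref 1 -> FAULT, frames=[2,4,3,1] (faults so far: 4)
  step 5: ref 4 -> HIT, frames=[2,4,3,1] (faults so far: 4)
  step 6: ref 6 -> FAULT, evict 1, frames=[2,4,3,6] (faults so far: 5)
  step 7: ref 4 -> HIT, frames=[2,4,3,6] (faults so far: 5)
  step 8: ref 2 -> HIT, frames=[2,4,3,6] (faults so far: 5)
  step 9: ref 2 -> HIT, frames=[2,4,3,6] (faults so far: 5)
  step 10: ref 6 -> HIT, frames=[2,4,3,6] (faults so far: 5)
  step 11: ref 5 -> FAULT, evict 2, frames=[5,4,3,6] (faults so far: 6)
  Optimal total faults: 6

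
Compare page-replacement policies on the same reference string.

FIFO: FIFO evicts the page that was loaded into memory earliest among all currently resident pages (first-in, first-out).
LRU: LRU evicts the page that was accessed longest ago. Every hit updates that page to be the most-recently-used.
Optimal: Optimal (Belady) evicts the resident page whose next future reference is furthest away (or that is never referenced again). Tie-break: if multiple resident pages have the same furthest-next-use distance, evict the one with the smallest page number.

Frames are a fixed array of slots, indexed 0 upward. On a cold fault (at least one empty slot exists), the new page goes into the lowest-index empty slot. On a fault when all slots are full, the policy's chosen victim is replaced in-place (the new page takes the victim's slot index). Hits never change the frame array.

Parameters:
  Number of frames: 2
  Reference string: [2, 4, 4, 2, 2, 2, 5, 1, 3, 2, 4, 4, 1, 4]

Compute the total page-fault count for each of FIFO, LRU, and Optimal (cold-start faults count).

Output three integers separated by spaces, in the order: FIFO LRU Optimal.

Answer: 8 8 7

Derivation:
--- FIFO ---
  step 0: ref 2 -> FAULT, frames=[2,-] (faults so far: 1)
  step 1: ref 4 -> FAULT, frames=[2,4] (faults so far: 2)
  step 2: ref 4 -> HIT, frames=[2,4] (faults so far: 2)
  step 3: ref 2 -> HIT, frames=[2,4] (faults so far: 2)
  step 4: ref 2 -> HIT, frames=[2,4] (faults so far: 2)
  step 5: ref 2 -> HIT, frames=[2,4] (faults so far: 2)
  step 6: ref 5 -> FAULT, evict 2, frames=[5,4] (faults so far: 3)
  step 7: ref 1 -> FAULT, evict 4, frames=[5,1] (faults so far: 4)
  step 8: ref 3 -> FAULT, evict 5, frames=[3,1] (faults so far: 5)
  step 9: ref 2 -> FAULT, evict 1, frames=[3,2] (faults so far: 6)
  step 10: ref 4 -> FAULT, evict 3, frames=[4,2] (faults so far: 7)
  step 11: ref 4 -> HIT, frames=[4,2] (faults so far: 7)
  step 12: ref 1 -> FAULT, evict 2, frames=[4,1] (faults so far: 8)
  step 13: ref 4 -> HIT, frames=[4,1] (faults so far: 8)
  FIFO total faults: 8
--- LRU ---
  step 0: ref 2 -> FAULT, frames=[2,-] (faults so far: 1)
  step 1: ref 4 -> FAULT, frames=[2,4] (faults so far: 2)
  step 2: ref 4 -> HIT, frames=[2,4] (faults so far: 2)
  step 3: ref 2 -> HIT, frames=[2,4] (faults so far: 2)
  step 4: ref 2 -> HIT, frames=[2,4] (faults so far: 2)
  step 5: ref 2 -> HIT, frames=[2,4] (faults so far: 2)
  step 6: ref 5 -> FAULT, evict 4, frames=[2,5] (faults so far: 3)
  step 7: ref 1 -> FAULT, evict 2, frames=[1,5] (faults so far: 4)
  step 8: ref 3 -> FAULT, evict 5, frames=[1,3] (faults so far: 5)
  step 9: ref 2 -> FAULT, evict 1, frames=[2,3] (faults so far: 6)
  step 10: ref 4 -> FAULT, evict 3, frames=[2,4] (faults so far: 7)
  step 11: ref 4 -> HIT, frames=[2,4] (faults so far: 7)
  step 12: ref 1 -> FAULT, evict 2, frames=[1,4] (faults so far: 8)
  step 13: ref 4 -> HIT, frames=[1,4] (faults so far: 8)
  LRU total faults: 8
--- Optimal ---
  step 0: ref 2 -> FAULT, frames=[2,-] (faults so far: 1)
  step 1: ref 4 -> FAULT, frames=[2,4] (faults so far: 2)
  step 2: ref 4 -> HIT, frames=[2,4] (faults so far: 2)
  step 3: ref 2 -> HIT, frames=[2,4] (faults so far: 2)
  step 4: ref 2 -> HIT, frames=[2,4] (faults so far: 2)
  step 5: ref 2 -> HIT, frames=[2,4] (faults so far: 2)
  step 6: ref 5 -> FAULT, evict 4, frames=[2,5] (faults so far: 3)
  step 7: ref 1 -> FAULT, evict 5, frames=[2,1] (faults so far: 4)
  step 8: ref 3 -> FAULT, evict 1, frames=[2,3] (faults so far: 5)
  step 9: ref 2 -> HIT, frames=[2,3] (faults so far: 5)
  step 10: ref 4 -> FAULT, evict 2, frames=[4,3] (faults so far: 6)
  step 11: ref 4 -> HIT, frames=[4,3] (faults so far: 6)
  step 12: ref 1 -> FAULT, evict 3, frames=[4,1] (faults so far: 7)
  step 13: ref 4 -> HIT, frames=[4,1] (faults so far: 7)
  Optimal total faults: 7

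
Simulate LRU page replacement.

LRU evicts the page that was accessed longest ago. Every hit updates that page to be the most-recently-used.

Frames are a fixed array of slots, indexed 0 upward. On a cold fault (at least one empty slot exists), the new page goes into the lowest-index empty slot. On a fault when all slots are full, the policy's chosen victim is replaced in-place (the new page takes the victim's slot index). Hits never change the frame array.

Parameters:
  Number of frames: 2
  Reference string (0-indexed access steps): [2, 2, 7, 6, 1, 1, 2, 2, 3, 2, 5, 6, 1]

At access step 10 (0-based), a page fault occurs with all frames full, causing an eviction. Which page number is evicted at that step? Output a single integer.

Step 0: ref 2 -> FAULT, frames=[2,-]
Step 1: ref 2 -> HIT, frames=[2,-]
Step 2: ref 7 -> FAULT, frames=[2,7]
Step 3: ref 6 -> FAULT, evict 2, frames=[6,7]
Step 4: ref 1 -> FAULT, evict 7, frames=[6,1]
Step 5: ref 1 -> HIT, frames=[6,1]
Step 6: ref 2 -> FAULT, evict 6, frames=[2,1]
Step 7: ref 2 -> HIT, frames=[2,1]
Step 8: ref 3 -> FAULT, evict 1, frames=[2,3]
Step 9: ref 2 -> HIT, frames=[2,3]
Step 10: ref 5 -> FAULT, evict 3, frames=[2,5]
At step 10: evicted page 3

Answer: 3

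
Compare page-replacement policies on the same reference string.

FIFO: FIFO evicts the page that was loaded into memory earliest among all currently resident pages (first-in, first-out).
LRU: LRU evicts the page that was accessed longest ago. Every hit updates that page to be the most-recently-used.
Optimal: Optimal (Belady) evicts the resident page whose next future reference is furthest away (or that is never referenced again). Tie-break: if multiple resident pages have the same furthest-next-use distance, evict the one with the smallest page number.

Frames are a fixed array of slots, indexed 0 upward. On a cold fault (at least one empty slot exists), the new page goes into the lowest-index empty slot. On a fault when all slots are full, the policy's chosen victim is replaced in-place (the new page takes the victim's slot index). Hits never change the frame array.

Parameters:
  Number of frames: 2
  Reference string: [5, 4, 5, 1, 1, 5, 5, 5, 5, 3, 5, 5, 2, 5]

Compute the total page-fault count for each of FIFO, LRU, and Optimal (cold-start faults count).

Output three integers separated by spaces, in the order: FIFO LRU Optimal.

--- FIFO ---
  step 0: ref 5 -> FAULT, frames=[5,-] (faults so far: 1)
  step 1: ref 4 -> FAULT, frames=[5,4] (faults so far: 2)
  step 2: ref 5 -> HIT, frames=[5,4] (faults so far: 2)
  step 3: ref 1 -> FAULT, evict 5, frames=[1,4] (faults so far: 3)
  step 4: ref 1 -> HIT, frames=[1,4] (faults so far: 3)
  step 5: ref 5 -> FAULT, evict 4, frames=[1,5] (faults so far: 4)
  step 6: ref 5 -> HIT, frames=[1,5] (faults so far: 4)
  step 7: ref 5 -> HIT, frames=[1,5] (faults so far: 4)
  step 8: ref 5 -> HIT, frames=[1,5] (faults so far: 4)
  step 9: ref 3 -> FAULT, evict 1, frames=[3,5] (faults so far: 5)
  step 10: ref 5 -> HIT, frames=[3,5] (faults so far: 5)
  step 11: ref 5 -> HIT, frames=[3,5] (faults so far: 5)
  step 12: ref 2 -> FAULT, evict 5, frames=[3,2] (faults so far: 6)
  step 13: ref 5 -> FAULT, evict 3, frames=[5,2] (faults so far: 7)
  FIFO total faults: 7
--- LRU ---
  step 0: ref 5 -> FAULT, frames=[5,-] (faults so far: 1)
  step 1: ref 4 -> FAULT, frames=[5,4] (faults so far: 2)
  step 2: ref 5 -> HIT, frames=[5,4] (faults so far: 2)
  step 3: ref 1 -> FAULT, evict 4, frames=[5,1] (faults so far: 3)
  step 4: ref 1 -> HIT, frames=[5,1] (faults so far: 3)
  step 5: ref 5 -> HIT, frames=[5,1] (faults so far: 3)
  step 6: ref 5 -> HIT, frames=[5,1] (faults so far: 3)
  step 7: ref 5 -> HIT, frames=[5,1] (faults so far: 3)
  step 8: ref 5 -> HIT, frames=[5,1] (faults so far: 3)
  step 9: ref 3 -> FAULT, evict 1, frames=[5,3] (faults so far: 4)
  step 10: ref 5 -> HIT, frames=[5,3] (faults so far: 4)
  step 11: ref 5 -> HIT, frames=[5,3] (faults so far: 4)
  step 12: ref 2 -> FAULT, evict 3, frames=[5,2] (faults so far: 5)
  step 13: ref 5 -> HIT, frames=[5,2] (faults so far: 5)
  LRU total faults: 5
--- Optimal ---
  step 0: ref 5 -> FAULT, frames=[5,-] (faults so far: 1)
  step 1: ref 4 -> FAULT, frames=[5,4] (faults so far: 2)
  step 2: ref 5 -> HIT, frames=[5,4] (faults so far: 2)
  step 3: ref 1 -> FAULT, evict 4, frames=[5,1] (faults so far: 3)
  step 4: ref 1 -> HIT, frames=[5,1] (faults so far: 3)
  step 5: ref 5 -> HIT, frames=[5,1] (faults so far: 3)
  step 6: ref 5 -> HIT, frames=[5,1] (faults so far: 3)
  step 7: ref 5 -> HIT, frames=[5,1] (faults so far: 3)
  step 8: ref 5 -> HIT, frames=[5,1] (faults so far: 3)
  step 9: ref 3 -> FAULT, evict 1, frames=[5,3] (faults so far: 4)
  step 10: ref 5 -> HIT, frames=[5,3] (faults so far: 4)
  step 11: ref 5 -> HIT, frames=[5,3] (faults so far: 4)
  step 12: ref 2 -> FAULT, evict 3, frames=[5,2] (faults so far: 5)
  step 13: ref 5 -> HIT, frames=[5,2] (faults so far: 5)
  Optimal total faults: 5

Answer: 7 5 5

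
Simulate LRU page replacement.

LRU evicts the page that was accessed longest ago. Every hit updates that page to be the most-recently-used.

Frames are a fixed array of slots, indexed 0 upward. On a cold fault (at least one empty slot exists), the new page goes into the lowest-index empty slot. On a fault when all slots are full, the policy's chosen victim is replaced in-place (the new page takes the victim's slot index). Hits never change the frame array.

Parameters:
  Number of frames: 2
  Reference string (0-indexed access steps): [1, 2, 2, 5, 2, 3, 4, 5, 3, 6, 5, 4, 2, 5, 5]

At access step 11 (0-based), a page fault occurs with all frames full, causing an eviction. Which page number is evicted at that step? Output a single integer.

Step 0: ref 1 -> FAULT, frames=[1,-]
Step 1: ref 2 -> FAULT, frames=[1,2]
Step 2: ref 2 -> HIT, frames=[1,2]
Step 3: ref 5 -> FAULT, evict 1, frames=[5,2]
Step 4: ref 2 -> HIT, frames=[5,2]
Step 5: ref 3 -> FAULT, evict 5, frames=[3,2]
Step 6: ref 4 -> FAULT, evict 2, frames=[3,4]
Step 7: ref 5 -> FAULT, evict 3, frames=[5,4]
Step 8: ref 3 -> FAULT, evict 4, frames=[5,3]
Step 9: ref 6 -> FAULT, evict 5, frames=[6,3]
Step 10: ref 5 -> FAULT, evict 3, frames=[6,5]
Step 11: ref 4 -> FAULT, evict 6, frames=[4,5]
At step 11: evicted page 6

Answer: 6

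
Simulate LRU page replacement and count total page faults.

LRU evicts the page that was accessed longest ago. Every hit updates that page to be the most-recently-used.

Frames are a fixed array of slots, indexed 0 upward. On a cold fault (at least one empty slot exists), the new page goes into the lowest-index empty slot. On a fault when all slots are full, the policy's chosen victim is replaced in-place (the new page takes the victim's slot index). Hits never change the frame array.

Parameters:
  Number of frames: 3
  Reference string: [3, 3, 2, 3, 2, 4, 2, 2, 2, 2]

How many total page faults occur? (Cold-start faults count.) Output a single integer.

Step 0: ref 3 → FAULT, frames=[3,-,-]
Step 1: ref 3 → HIT, frames=[3,-,-]
Step 2: ref 2 → FAULT, frames=[3,2,-]
Step 3: ref 3 → HIT, frames=[3,2,-]
Step 4: ref 2 → HIT, frames=[3,2,-]
Step 5: ref 4 → FAULT, frames=[3,2,4]
Step 6: ref 2 → HIT, frames=[3,2,4]
Step 7: ref 2 → HIT, frames=[3,2,4]
Step 8: ref 2 → HIT, frames=[3,2,4]
Step 9: ref 2 → HIT, frames=[3,2,4]
Total faults: 3

Answer: 3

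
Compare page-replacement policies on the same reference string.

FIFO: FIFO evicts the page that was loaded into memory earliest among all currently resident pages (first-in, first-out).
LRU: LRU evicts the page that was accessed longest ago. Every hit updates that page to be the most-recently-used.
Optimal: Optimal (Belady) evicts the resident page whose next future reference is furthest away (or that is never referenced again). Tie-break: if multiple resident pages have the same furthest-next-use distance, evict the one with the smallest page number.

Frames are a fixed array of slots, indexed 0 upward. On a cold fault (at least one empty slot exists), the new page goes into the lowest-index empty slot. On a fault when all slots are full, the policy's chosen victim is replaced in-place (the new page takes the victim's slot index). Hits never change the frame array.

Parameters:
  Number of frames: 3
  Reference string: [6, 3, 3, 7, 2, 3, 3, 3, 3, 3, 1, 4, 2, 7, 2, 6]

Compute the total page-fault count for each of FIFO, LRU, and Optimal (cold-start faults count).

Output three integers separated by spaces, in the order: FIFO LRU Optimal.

--- FIFO ---
  step 0: ref 6 -> FAULT, frames=[6,-,-] (faults so far: 1)
  step 1: ref 3 -> FAULT, frames=[6,3,-] (faults so far: 2)
  step 2: ref 3 -> HIT, frames=[6,3,-] (faults so far: 2)
  step 3: ref 7 -> FAULT, frames=[6,3,7] (faults so far: 3)
  step 4: ref 2 -> FAULT, evict 6, frames=[2,3,7] (faults so far: 4)
  step 5: ref 3 -> HIT, frames=[2,3,7] (faults so far: 4)
  step 6: ref 3 -> HIT, frames=[2,3,7] (faults so far: 4)
  step 7: ref 3 -> HIT, frames=[2,3,7] (faults so far: 4)
  step 8: ref 3 -> HIT, frames=[2,3,7] (faults so far: 4)
  step 9: ref 3 -> HIT, frames=[2,3,7] (faults so far: 4)
  step 10: ref 1 -> FAULT, evict 3, frames=[2,1,7] (faults so far: 5)
  step 11: ref 4 -> FAULT, evict 7, frames=[2,1,4] (faults so far: 6)
  step 12: ref 2 -> HIT, frames=[2,1,4] (faults so far: 6)
  step 13: ref 7 -> FAULT, evict 2, frames=[7,1,4] (faults so far: 7)
  step 14: ref 2 -> FAULT, evict 1, frames=[7,2,4] (faults so far: 8)
  step 15: ref 6 -> FAULT, evict 4, frames=[7,2,6] (faults so far: 9)
  FIFO total faults: 9
--- LRU ---
  step 0: ref 6 -> FAULT, frames=[6,-,-] (faults so far: 1)
  step 1: ref 3 -> FAULT, frames=[6,3,-] (faults so far: 2)
  step 2: ref 3 -> HIT, frames=[6,3,-] (faults so far: 2)
  step 3: ref 7 -> FAULT, frames=[6,3,7] (faults so far: 3)
  step 4: ref 2 -> FAULT, evict 6, frames=[2,3,7] (faults so far: 4)
  step 5: ref 3 -> HIT, frames=[2,3,7] (faults so far: 4)
  step 6: ref 3 -> HIT, frames=[2,3,7] (faults so far: 4)
  step 7: ref 3 -> HIT, frames=[2,3,7] (faults so far: 4)
  step 8: ref 3 -> HIT, frames=[2,3,7] (faults so far: 4)
  step 9: ref 3 -> HIT, frames=[2,3,7] (faults so far: 4)
  step 10: ref 1 -> FAULT, evict 7, frames=[2,3,1] (faults so far: 5)
  step 11: ref 4 -> FAULT, evict 2, frames=[4,3,1] (faults so far: 6)
  step 12: ref 2 -> FAULT, evict 3, frames=[4,2,1] (faults so far: 7)
  step 13: ref 7 -> FAULT, evict 1, frames=[4,2,7] (faults so far: 8)
  step 14: ref 2 -> HIT, frames=[4,2,7] (faults so far: 8)
  step 15: ref 6 -> FAULT, evict 4, frames=[6,2,7] (faults so far: 9)
  LRU total faults: 9
--- Optimal ---
  step 0: ref 6 -> FAULT, frames=[6,-,-] (faults so far: 1)
  step 1: ref 3 -> FAULT, frames=[6,3,-] (faults so far: 2)
  step 2: ref 3 -> HIT, frames=[6,3,-] (faults so far: 2)
  step 3: ref 7 -> FAULT, frames=[6,3,7] (faults so far: 3)
  step 4: ref 2 -> FAULT, evict 6, frames=[2,3,7] (faults so far: 4)
  step 5: ref 3 -> HIT, frames=[2,3,7] (faults so far: 4)
  step 6: ref 3 -> HIT, frames=[2,3,7] (faults so far: 4)
  step 7: ref 3 -> HIT, frames=[2,3,7] (faults so far: 4)
  step 8: ref 3 -> HIT, frames=[2,3,7] (faults so far: 4)
  step 9: ref 3 -> HIT, frames=[2,3,7] (faults so far: 4)
  step 10: ref 1 -> FAULT, evict 3, frames=[2,1,7] (faults so far: 5)
  step 11: ref 4 -> FAULT, evict 1, frames=[2,4,7] (faults so far: 6)
  step 12: ref 2 -> HIT, frames=[2,4,7] (faults so far: 6)
  step 13: ref 7 -> HIT, frames=[2,4,7] (faults so far: 6)
  step 14: ref 2 -> HIT, frames=[2,4,7] (faults so far: 6)
  step 15: ref 6 -> FAULT, evict 2, frames=[6,4,7] (faults so far: 7)
  Optimal total faults: 7

Answer: 9 9 7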